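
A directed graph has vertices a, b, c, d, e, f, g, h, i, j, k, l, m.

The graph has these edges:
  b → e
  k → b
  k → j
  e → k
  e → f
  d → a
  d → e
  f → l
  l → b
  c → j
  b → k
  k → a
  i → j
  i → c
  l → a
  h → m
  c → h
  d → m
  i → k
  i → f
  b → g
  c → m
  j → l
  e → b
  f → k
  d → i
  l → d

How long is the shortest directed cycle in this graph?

2

For each vertex v, BFS finds the shortest path from v back to v.
The shortest such closed walk is e → b → e, length 2.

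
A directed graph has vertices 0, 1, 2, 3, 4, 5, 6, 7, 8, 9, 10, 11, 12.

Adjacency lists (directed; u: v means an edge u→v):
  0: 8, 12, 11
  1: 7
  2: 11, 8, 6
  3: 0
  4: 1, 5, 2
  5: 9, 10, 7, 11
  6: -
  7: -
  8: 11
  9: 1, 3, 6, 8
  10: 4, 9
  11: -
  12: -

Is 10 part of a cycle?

Yes

10 is on a cycle iff 10 can reach itself via ≥1 edge.
10 → 4 → 5 → 10 — yes.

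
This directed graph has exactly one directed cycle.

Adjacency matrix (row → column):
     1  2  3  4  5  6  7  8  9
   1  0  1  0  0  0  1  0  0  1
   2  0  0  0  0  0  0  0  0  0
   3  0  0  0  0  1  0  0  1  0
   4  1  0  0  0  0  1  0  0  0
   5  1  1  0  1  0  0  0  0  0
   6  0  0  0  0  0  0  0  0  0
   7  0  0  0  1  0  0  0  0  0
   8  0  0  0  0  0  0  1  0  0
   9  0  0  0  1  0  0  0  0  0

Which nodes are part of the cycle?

DFS with gray/black marking from 1:
1 gray
  2 gray
  2 black
  9 gray
    4 gray
      4→1: 1 is gray → back edge
Back edge closes the cycle 1 → 9 → 4 → 1; its vertices are {1, 4, 9}.

1, 4, 9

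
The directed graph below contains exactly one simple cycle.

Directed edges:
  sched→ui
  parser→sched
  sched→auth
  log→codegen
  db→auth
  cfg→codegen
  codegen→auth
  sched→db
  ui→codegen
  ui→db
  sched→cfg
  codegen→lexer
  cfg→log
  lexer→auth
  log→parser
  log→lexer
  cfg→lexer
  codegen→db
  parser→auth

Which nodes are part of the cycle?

cfg, log, sched, parser

DFS with gray/black marking from sched:
sched gray
  auth gray
  auth black
  ui gray
    codegen gray
      db gray
        db→auth: auth black — skip
      db black
      codegen→auth: auth black — skip
      lexer gray
        lexer→auth: auth black — skip
      lexer black
    codegen black
    ui→db: db black — skip
  ui black
  cfg gray
    cfg→codegen: codegen black — skip
    log gray
      parser gray
        parser→auth: auth black — skip
        parser→sched: sched is gray → back edge
Back edge closes the cycle sched → cfg → log → parser → sched; its vertices are {cfg, log, sched, parser}.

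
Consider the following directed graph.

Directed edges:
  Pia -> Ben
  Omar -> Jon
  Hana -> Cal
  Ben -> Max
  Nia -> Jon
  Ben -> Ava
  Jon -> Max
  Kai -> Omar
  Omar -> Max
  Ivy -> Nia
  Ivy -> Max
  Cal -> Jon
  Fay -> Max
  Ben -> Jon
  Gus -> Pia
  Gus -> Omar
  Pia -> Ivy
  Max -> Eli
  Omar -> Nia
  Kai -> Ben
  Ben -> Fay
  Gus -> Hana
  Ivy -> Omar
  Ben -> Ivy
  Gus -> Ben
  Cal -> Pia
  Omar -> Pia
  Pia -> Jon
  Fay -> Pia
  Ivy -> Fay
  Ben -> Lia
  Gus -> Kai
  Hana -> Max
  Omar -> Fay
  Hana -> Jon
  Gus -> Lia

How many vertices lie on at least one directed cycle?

5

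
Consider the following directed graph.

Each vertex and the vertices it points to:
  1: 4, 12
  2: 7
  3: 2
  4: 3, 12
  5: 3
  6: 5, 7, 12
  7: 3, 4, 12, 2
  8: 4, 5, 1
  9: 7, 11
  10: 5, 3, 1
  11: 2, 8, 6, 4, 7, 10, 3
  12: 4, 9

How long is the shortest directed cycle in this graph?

For each vertex v, BFS finds the shortest path from v back to v.
The shortest such closed walk is 7 → 2 → 7, length 2.

2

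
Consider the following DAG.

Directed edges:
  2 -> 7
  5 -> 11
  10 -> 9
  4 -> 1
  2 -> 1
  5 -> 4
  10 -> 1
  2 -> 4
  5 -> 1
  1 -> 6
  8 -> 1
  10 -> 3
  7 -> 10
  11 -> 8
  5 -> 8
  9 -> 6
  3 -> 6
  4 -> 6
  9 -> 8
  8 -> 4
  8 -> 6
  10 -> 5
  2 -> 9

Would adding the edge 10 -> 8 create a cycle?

No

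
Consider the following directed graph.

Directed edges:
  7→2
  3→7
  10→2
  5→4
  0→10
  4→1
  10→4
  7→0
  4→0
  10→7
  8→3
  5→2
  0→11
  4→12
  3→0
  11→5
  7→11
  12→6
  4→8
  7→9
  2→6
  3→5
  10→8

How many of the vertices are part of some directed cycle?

8

A vertex is on a directed cycle iff it belongs to a strongly connected component of size ≥ 2 (or has a self-loop).
The vertices on cycles are {0, 3, 4, 5, 7, 8, 10, 11} — 8 in total.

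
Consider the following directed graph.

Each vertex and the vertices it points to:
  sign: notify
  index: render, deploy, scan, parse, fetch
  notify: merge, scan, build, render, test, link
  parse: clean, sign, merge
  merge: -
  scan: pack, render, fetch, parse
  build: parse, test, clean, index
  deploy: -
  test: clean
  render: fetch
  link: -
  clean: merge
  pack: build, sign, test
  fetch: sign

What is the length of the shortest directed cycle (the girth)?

For each vertex v, BFS finds the shortest path from v back to v.
The shortest such closed walk is notify → scan → pack → sign → notify, length 4.

4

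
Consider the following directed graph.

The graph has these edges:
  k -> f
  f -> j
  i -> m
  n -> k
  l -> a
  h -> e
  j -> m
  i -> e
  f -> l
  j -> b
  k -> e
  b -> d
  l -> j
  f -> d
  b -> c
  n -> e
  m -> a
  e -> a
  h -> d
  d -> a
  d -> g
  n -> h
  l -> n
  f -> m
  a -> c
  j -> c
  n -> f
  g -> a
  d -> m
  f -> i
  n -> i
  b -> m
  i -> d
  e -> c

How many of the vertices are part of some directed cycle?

A vertex is on a directed cycle iff it belongs to a strongly connected component of size ≥ 2 (or has a self-loop).
The vertices on cycles are {f, k, l, n} — 4 in total.

4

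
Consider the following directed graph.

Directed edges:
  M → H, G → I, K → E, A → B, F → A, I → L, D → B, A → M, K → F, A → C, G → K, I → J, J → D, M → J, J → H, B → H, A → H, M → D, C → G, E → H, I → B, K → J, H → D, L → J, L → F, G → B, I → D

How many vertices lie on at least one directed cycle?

10

A vertex is on a directed cycle iff it belongs to a strongly connected component of size ≥ 2 (or has a self-loop).
The vertices on cycles are {A, B, C, D, F, G, H, I, K, L} — 10 in total.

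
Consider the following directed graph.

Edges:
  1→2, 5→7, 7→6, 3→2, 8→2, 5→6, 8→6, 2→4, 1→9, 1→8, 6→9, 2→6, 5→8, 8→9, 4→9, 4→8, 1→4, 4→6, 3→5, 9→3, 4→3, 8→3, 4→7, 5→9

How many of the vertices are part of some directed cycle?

8

A vertex is on a directed cycle iff it belongs to a strongly connected component of size ≥ 2 (or has a self-loop).
The vertices on cycles are {2, 3, 4, 5, 6, 7, 8, 9} — 8 in total.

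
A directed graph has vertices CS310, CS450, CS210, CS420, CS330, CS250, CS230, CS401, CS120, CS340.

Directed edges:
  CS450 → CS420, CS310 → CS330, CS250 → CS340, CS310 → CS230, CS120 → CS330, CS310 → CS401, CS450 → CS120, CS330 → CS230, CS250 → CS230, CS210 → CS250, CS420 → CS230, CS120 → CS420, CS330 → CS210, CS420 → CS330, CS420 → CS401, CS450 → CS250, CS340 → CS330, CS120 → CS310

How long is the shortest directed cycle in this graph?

For each vertex v, BFS finds the shortest path from v back to v.
The shortest such closed walk is CS250 → CS340 → CS330 → CS210 → CS250, length 4.

4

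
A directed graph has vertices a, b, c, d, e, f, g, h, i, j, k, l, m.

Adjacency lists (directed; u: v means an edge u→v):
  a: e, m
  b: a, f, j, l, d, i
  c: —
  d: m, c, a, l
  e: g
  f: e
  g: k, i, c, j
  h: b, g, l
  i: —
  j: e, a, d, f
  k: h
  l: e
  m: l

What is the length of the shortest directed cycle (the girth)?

For each vertex v, BFS finds the shortest path from v back to v.
The shortest such closed walk is h → g → k → h, length 3.

3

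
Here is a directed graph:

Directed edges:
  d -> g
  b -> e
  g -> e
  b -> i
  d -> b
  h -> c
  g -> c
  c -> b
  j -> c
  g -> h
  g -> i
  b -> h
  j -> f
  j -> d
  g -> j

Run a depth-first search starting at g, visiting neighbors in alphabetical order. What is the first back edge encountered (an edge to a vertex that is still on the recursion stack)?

h→c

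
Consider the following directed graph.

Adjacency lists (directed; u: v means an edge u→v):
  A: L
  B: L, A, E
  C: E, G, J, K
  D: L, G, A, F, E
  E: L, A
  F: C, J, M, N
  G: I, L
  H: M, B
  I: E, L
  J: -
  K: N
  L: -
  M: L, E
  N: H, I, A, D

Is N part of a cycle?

Yes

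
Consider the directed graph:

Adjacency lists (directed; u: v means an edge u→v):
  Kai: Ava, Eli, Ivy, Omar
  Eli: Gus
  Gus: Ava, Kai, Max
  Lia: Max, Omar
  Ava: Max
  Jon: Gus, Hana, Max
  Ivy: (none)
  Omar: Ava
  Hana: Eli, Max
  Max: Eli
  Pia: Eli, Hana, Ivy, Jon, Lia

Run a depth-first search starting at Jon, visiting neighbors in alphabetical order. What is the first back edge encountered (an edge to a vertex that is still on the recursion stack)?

Eli→Gus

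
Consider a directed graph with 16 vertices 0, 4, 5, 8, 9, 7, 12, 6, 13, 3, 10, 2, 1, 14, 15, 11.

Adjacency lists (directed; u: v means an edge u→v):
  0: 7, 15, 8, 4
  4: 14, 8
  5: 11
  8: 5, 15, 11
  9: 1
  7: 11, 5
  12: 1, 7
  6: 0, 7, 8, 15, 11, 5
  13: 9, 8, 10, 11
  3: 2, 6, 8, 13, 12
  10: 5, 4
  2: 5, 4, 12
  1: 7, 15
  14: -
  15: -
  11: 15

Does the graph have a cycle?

DFS with white/gray/black marking, starting from 6:
6 gray
  0 gray
    7 gray
      11 gray
        15 gray
        15 black
      11 black
      5 gray
        5→11: 11 black — skip
      5 black
    7 black
    0→15: 15 black — skip
    8 gray
      8→5: 5 black — skip
      8→15: 15 black — skip
      8→11: 11 black — skip
    8 black
    4 gray
      14 gray
      14 black
      4→8: 8 black — skip
    4 black
  0 black
  6→7: 7 black — skip
  6→8: 8 black — skip
  6→15: 15 black — skip
  6→11: 11 black — skip
  6→5: 5 black — skip
6 black
9 gray
  1 gray
    1→7: 7 black — skip
    1→15: 15 black — skip
  1 black
9 black
12 gray
  12→1: 1 black — skip
  12→7: 7 black — skip
12 black
13 gray
  13→9: 9 black — skip
  13→8: 8 black — skip
  10 gray
    10→5: 5 black — skip
    10→4: 4 black — skip
  10 black
  13→11: 11 black — skip
13 black
3 gray
  2 gray
    2→5: 5 black — skip
    2→4: 4 black — skip
    2→12: 12 black — skip
  2 black
  3→6: 6 black — skip
  3→8: 8 black — skip
  3→13: 13 black — skip
  3→12: 12 black — skip
3 black
Every edge goes to a white or black vertex — no back edge, so the graph is acyclic.

No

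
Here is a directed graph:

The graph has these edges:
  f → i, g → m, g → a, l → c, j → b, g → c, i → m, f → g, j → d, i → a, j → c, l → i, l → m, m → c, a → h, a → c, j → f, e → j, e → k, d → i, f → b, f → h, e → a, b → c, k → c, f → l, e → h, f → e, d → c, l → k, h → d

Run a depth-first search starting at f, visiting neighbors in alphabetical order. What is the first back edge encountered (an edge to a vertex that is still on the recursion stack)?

DFS from f (visiting neighbors in alphabetical order); mark gray on enter, black on exit:
f gray
  b gray
    c gray
    c black
  b black
  e gray
    a gray
      a→c: c black — skip
      h gray
        d gray
          d→c: c black — skip
          i gray
            i→a: a is gray → back edge
First back edge: i → a.

i→a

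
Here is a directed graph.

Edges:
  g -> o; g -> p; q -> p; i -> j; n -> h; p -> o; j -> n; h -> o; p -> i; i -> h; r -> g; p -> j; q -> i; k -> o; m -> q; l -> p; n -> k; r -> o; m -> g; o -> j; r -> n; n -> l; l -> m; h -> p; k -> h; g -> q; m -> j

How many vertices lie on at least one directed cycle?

11

A vertex is on a directed cycle iff it belongs to a strongly connected component of size ≥ 2 (or has a self-loop).
The vertices on cycles are {g, h, i, j, k, l, m, n, o, p, q} — 11 in total.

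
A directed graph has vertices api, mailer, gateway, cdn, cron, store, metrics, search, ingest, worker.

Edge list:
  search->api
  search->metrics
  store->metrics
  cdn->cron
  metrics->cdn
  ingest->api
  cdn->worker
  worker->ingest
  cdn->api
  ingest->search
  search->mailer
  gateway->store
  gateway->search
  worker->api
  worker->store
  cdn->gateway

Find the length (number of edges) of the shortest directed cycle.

4

For each vertex v, BFS finds the shortest path from v back to v.
The shortest such closed walk is cdn → gateway → search → metrics → cdn, length 4.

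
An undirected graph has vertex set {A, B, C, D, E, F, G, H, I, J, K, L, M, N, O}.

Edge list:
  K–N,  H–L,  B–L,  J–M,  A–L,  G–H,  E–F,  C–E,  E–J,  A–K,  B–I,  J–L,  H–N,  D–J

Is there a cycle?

DFS, tracking each vertex's parent; an edge to a visited non-parent vertex closes a cycle.
Start from F:
visit F (parent –)
  visit E (parent F)
    visit C (parent E)
      C–E: parent, skip
    E–F: parent, skip
    visit J (parent E)
      visit L (parent J)
        L–J: parent, skip
        visit A (parent L)
          visit K (parent A)
            K–A: parent, skip
            visit N (parent K)
              N–K: parent, skip
              visit H (parent N)
                H–N: parent, skip
                visit G (parent H)
                  G–H: parent, skip
                H–L: L visited and ≠ parent → cycle
Cycle: L – A – K – N – H – L.

Yes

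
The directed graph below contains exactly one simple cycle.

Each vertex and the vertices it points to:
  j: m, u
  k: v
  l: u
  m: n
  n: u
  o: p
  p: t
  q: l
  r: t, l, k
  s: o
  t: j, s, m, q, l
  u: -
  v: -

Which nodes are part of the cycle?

o, p, s, t

DFS with gray/black marking from t:
t gray
  j gray
    m gray
      n gray
        u gray
        u black
      n black
    m black
    j→u: u black — skip
  j black
  s gray
    o gray
      p gray
        p→t: t is gray → back edge
Back edge closes the cycle t → s → o → p → t; its vertices are {o, p, s, t}.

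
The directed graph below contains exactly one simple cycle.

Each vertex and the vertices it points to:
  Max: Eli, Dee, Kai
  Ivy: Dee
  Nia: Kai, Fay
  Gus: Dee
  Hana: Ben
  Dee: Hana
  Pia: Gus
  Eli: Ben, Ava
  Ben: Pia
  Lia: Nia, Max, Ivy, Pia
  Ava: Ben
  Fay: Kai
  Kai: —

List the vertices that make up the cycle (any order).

DFS with gray/black marking from Pia:
Pia gray
  Gus gray
    Dee gray
      Hana gray
        Ben gray
          Ben→Pia: Pia is gray → back edge
Back edge closes the cycle Pia → Gus → Dee → Hana → Ben → Pia; its vertices are {Ben, Dee, Gus, Pia, Hana}.

Ben, Dee, Gus, Pia, Hana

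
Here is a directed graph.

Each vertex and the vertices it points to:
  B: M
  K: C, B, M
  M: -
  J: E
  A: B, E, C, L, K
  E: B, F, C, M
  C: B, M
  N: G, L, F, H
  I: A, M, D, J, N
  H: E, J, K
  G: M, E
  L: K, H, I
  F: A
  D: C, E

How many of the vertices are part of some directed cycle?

A vertex is on a directed cycle iff it belongs to a strongly connected component of size ≥ 2 (or has a self-loop).
The vertices on cycles are {A, D, E, F, G, H, I, J, L, N} — 10 in total.

10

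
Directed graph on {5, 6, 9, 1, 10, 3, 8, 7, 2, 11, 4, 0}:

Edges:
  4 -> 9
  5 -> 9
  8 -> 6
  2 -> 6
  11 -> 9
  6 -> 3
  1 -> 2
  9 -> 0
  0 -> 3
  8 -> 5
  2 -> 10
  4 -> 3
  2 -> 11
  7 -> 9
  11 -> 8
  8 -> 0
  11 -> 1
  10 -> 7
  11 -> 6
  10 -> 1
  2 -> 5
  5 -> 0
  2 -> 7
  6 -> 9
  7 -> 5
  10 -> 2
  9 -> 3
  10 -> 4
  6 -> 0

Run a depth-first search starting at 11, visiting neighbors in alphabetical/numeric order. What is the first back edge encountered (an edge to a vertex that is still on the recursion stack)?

10->1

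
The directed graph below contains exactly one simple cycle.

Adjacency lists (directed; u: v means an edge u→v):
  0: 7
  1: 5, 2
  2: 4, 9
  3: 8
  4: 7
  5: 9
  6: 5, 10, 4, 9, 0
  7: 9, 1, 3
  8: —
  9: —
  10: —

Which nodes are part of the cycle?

1, 2, 4, 7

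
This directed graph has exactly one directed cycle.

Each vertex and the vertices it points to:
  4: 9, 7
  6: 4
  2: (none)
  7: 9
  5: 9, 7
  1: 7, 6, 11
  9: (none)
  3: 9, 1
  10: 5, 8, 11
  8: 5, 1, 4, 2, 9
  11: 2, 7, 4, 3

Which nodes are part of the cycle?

1, 3, 11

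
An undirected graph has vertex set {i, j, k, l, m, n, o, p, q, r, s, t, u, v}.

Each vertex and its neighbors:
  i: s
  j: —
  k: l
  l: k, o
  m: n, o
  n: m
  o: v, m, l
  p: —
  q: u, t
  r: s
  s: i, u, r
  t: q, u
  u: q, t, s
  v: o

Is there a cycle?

DFS, tracking each vertex's parent; an edge to a visited non-parent vertex closes a cycle.
Start from o:
visit o (parent –)
  visit v (parent o)
    v–o: parent, skip
  visit m (parent o)
    visit n (parent m)
      n–m: parent, skip
    m–o: parent, skip
  visit l (parent o)
    visit k (parent l)
      k–l: parent, skip
    l–o: parent, skip
visit i (parent –)
  visit s (parent i)
    s–i: parent, skip
    visit u (parent s)
      visit q (parent u)
        q–u: parent, skip
        visit t (parent q)
          t–q: parent, skip
          t–u: u visited and ≠ parent → cycle
Cycle: u – q – t – u.

Yes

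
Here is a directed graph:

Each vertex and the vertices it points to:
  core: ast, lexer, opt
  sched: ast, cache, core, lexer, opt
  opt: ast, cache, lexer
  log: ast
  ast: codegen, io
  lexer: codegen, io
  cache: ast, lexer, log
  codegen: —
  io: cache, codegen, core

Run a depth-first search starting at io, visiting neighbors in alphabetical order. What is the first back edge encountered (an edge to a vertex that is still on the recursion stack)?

DFS from io (visiting neighbors in alphabetical order); mark gray on enter, black on exit:
io gray
  cache gray
    ast gray
      codegen gray
      codegen black
      ast→io: io is gray → back edge
First back edge: ast → io.

ast→io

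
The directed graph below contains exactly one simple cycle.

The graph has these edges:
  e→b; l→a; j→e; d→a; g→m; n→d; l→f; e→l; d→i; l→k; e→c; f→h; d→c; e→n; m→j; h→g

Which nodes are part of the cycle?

e, f, g, h, j, l, m

DFS with gray/black marking from m:
m gray
  j gray
    e gray
      c gray
      c black
      l gray
        k gray
        k black
        a gray
        a black
        f gray
          h gray
            g gray
              g→m: m is gray → back edge
Back edge closes the cycle m → j → e → l → f → h → g → m; its vertices are {e, f, g, h, j, l, m}.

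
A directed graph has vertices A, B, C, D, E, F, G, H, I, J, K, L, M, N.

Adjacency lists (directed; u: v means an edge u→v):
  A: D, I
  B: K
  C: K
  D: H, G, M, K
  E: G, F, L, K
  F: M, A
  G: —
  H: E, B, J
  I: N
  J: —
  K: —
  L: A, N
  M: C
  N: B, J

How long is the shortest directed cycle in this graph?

5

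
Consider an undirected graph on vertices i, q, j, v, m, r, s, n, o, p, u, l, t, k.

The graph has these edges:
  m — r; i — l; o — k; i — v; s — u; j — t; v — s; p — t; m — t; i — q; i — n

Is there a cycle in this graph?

No

DFS, tracking each vertex's parent; an edge to a visited non-parent vertex closes a cycle.
Start from o:
visit o (parent –)
  visit k (parent o)
    k–o: parent, skip
visit i (parent –)
  visit l (parent i)
    l–i: parent, skip
  visit n (parent i)
    n–i: parent, skip
  visit v (parent i)
    visit s (parent v)
      visit u (parent s)
        u–s: parent, skip
      s–v: parent, skip
    v–i: parent, skip
  visit q (parent i)
    q–i: parent, skip
visit j (parent –)
  visit t (parent j)
    visit p (parent t)
      p–t: parent, skip
    visit m (parent t)
      m–t: parent, skip
      visit r (parent m)
        r–m: parent, skip
    t–j: parent, skip
No non-parent visited neighbor found — the graph is a forest.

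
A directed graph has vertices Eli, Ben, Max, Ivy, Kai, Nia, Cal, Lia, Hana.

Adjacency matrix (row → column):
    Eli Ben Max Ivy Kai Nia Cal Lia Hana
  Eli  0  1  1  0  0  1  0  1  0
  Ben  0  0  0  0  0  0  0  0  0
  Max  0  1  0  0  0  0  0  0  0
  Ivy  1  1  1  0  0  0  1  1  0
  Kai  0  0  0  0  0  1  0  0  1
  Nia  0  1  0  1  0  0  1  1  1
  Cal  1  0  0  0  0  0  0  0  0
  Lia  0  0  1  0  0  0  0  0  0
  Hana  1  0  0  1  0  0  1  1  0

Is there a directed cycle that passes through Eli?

Yes

Eli is on a cycle iff Eli can reach itself via ≥1 edge.
Eli → Nia → Ivy → Eli — yes.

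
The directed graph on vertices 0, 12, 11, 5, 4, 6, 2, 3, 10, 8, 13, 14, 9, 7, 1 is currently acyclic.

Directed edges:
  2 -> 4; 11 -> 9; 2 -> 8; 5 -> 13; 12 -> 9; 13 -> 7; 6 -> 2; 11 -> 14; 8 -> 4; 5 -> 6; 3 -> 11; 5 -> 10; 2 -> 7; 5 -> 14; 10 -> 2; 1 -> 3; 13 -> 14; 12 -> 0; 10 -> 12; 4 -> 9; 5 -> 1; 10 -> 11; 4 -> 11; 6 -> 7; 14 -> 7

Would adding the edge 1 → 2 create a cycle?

Adding 1→2 creates a cycle iff 2 can already reach 1.
Explore from 2: no path reaches 1. The graph stays acyclic.

No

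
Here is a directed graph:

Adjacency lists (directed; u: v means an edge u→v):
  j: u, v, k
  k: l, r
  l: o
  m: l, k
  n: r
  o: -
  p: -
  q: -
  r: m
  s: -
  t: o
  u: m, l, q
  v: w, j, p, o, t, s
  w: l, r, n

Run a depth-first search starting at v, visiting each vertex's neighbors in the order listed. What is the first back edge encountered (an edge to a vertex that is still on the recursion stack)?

DFS from v (visiting each vertex's neighbors in the order listed); mark gray on enter, black on exit:
v gray
  w gray
    l gray
      o gray
      o black
    l black
    r gray
      m gray
        m→l: l black — skip
        k gray
          k→l: l black — skip
          k→r: r is gray → back edge
First back edge: k → r.

k->r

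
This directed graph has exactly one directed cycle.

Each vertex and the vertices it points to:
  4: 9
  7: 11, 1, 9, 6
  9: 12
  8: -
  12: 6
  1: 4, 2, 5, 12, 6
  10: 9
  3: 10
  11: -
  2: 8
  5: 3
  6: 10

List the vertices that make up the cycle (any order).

DFS with gray/black marking from 6:
6 gray
  10 gray
    9 gray
      12 gray
        12→6: 6 is gray → back edge
Back edge closes the cycle 6 → 10 → 9 → 12 → 6; its vertices are {6, 9, 10, 12}.

6, 9, 10, 12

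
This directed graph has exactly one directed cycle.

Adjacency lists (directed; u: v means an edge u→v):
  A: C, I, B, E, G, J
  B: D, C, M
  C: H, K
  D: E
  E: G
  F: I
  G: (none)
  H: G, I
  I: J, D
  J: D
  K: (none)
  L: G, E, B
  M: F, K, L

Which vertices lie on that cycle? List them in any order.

B, L, M

DFS with gray/black marking from B:
B gray
  D gray
    E gray
      G gray
      G black
    E black
  D black
  C gray
    H gray
      H→G: G black — skip
      I gray
        J gray
          J→D: D black — skip
        J black
        I→D: D black — skip
      I black
    H black
    K gray
    K black
  C black
  M gray
    F gray
      F→I: I black — skip
    F black
    M→K: K black — skip
    L gray
      L→G: G black — skip
      L→E: E black — skip
      L→B: B is gray → back edge
Back edge closes the cycle B → M → L → B; its vertices are {B, L, M}.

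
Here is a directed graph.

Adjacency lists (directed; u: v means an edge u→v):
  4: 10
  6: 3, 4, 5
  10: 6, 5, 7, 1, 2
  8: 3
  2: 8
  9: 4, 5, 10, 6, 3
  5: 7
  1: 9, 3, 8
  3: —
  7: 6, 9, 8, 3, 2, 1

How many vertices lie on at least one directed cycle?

A vertex is on a directed cycle iff it belongs to a strongly connected component of size ≥ 2 (or has a self-loop).
The vertices on cycles are {1, 4, 5, 6, 7, 9, 10} — 7 in total.

7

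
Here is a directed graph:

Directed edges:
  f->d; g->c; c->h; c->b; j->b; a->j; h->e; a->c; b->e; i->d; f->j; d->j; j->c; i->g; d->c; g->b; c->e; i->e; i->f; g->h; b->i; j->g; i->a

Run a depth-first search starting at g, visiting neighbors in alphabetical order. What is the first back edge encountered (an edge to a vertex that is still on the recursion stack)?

DFS from g (visiting neighbors in alphabetical order); mark gray on enter, black on exit:
g gray
  b gray
    e gray
    e black
    i gray
      a gray
        c gray
          c→b: b is gray → back edge
First back edge: c → b.

c→b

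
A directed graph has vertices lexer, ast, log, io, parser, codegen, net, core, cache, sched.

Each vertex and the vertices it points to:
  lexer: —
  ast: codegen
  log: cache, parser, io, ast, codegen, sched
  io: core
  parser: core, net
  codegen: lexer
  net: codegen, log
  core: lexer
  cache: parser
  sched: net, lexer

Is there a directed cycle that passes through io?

io lies on a cycle iff there is a path from io back to itself.
Exploring from io, it never reaches itself; equivalently, its strongly connected component is a singleton.

No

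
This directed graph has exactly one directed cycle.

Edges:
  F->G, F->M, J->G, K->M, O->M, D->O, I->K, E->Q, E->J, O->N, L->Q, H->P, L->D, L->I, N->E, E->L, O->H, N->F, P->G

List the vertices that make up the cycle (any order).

D, E, L, N, O

DFS with gray/black marking from L:
L gray
  D gray
    O gray
      N gray
        E gray
          Q gray
          Q black
          J gray
            G gray
            G black
          J black
          E→L: L is gray → back edge
Back edge closes the cycle L → D → O → N → E → L; its vertices are {D, E, L, N, O}.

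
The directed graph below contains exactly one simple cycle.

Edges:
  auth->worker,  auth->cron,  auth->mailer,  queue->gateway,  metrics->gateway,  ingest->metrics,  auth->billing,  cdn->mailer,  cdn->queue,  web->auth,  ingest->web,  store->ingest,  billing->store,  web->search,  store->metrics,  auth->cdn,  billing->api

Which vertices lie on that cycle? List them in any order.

DFS with gray/black marking from web:
web gray
  auth gray
    cdn gray
      queue gray
        gateway gray
        gateway black
      queue black
      mailer gray
      mailer black
    cdn black
    auth→mailer: mailer black — skip
    billing gray
      store gray
        metrics gray
          metrics→gateway: gateway black — skip
        metrics black
        ingest gray
          ingest→web: web is gray → back edge
Back edge closes the cycle web → auth → billing → store → ingest → web; its vertices are {web, auth, store, ingest, billing}.

web, auth, store, ingest, billing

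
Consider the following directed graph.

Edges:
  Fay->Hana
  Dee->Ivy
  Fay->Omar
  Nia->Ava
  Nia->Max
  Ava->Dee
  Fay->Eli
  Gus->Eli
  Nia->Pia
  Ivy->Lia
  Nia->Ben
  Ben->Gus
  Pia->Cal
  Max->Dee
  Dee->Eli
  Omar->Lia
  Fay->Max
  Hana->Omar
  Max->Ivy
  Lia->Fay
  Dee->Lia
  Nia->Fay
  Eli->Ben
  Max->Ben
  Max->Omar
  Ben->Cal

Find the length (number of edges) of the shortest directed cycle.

3

For each vertex v, BFS finds the shortest path from v back to v.
The shortest such closed walk is Ben → Gus → Eli → Ben, length 3.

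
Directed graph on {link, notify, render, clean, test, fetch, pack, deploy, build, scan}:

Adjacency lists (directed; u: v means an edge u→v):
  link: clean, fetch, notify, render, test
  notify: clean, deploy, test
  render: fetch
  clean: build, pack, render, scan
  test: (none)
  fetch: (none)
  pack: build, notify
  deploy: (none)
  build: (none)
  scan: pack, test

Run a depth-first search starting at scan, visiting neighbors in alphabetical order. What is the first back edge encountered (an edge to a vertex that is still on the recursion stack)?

DFS from scan (visiting neighbors in alphabetical order); mark gray on enter, black on exit:
scan gray
  pack gray
    build gray
    build black
    notify gray
      clean gray
        clean→build: build black — skip
        clean→pack: pack is gray → back edge
First back edge: clean → pack.

clean->pack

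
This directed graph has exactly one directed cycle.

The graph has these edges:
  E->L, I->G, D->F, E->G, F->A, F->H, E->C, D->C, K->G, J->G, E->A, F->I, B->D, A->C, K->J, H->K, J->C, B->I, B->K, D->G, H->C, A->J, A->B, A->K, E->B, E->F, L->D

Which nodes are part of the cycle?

DFS with gray/black marking from F:
F gray
  I gray
    G gray
    G black
  I black
  A gray
    C gray
    C black
    J gray
      J→C: C black — skip
      J→G: G black — skip
    J black
    K gray
      K→G: G black — skip
      K→J: J black — skip
    K black
    B gray
      B→K: K black — skip
      B→I: I black — skip
      D gray
        D→C: C black — skip
        D→F: F is gray → back edge
Back edge closes the cycle F → A → B → D → F; its vertices are {A, B, D, F}.

A, B, D, F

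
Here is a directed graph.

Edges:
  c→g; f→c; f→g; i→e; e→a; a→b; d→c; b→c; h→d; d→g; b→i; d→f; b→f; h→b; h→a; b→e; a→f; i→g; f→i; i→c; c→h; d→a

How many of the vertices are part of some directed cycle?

8

A vertex is on a directed cycle iff it belongs to a strongly connected component of size ≥ 2 (or has a self-loop).
The vertices on cycles are {a, b, c, d, e, f, h, i} — 8 in total.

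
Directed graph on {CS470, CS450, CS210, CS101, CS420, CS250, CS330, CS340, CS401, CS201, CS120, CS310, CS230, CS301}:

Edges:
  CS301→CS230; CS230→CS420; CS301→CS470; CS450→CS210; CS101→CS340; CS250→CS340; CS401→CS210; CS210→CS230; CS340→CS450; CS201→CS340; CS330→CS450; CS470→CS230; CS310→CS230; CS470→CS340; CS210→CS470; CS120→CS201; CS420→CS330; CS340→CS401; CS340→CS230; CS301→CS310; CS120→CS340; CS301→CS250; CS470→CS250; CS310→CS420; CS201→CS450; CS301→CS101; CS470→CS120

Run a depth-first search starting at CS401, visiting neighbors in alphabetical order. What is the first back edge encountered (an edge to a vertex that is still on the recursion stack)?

DFS from CS401 (visiting neighbors in alphabetical order); mark gray on enter, black on exit:
CS401 gray
  CS210 gray
    CS230 gray
      CS420 gray
        CS330 gray
          CS450 gray
            CS450→CS210: CS210 is gray → back edge
First back edge: CS450 → CS210.

CS450->CS210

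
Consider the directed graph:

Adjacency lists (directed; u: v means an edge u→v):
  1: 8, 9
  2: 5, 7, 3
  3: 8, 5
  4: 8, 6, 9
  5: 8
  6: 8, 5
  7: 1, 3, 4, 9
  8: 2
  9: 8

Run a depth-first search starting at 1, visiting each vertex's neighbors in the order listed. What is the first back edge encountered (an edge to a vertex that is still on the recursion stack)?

DFS from 1 (visiting each vertex's neighbors in the order listed); mark gray on enter, black on exit:
1 gray
  8 gray
    2 gray
      5 gray
        5→8: 8 is gray → back edge
First back edge: 5 → 8.

5→8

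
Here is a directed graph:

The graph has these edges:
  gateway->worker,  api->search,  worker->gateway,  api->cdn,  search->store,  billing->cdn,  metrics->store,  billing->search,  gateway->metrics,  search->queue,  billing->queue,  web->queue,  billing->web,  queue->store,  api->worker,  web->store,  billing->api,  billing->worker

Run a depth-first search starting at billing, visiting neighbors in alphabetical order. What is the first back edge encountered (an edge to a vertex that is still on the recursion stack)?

DFS from billing (visiting neighbors in alphabetical order); mark gray on enter, black on exit:
billing gray
  api gray
    cdn gray
    cdn black
    search gray
      queue gray
        store gray
        store black
      queue black
      search→store: store black — skip
    search black
    worker gray
      gateway gray
        metrics gray
          metrics→store: store black — skip
        metrics black
        gateway→worker: worker is gray → back edge
First back edge: gateway → worker.

gateway→worker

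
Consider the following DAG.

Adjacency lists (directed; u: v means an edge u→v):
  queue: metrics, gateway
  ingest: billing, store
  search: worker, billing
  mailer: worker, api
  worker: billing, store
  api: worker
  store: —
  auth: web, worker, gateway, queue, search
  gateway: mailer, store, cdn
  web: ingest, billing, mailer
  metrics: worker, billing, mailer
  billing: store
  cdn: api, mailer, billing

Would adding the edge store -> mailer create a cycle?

Adding store→mailer creates a cycle iff mailer can already reach store.
Path from mailer: mailer → worker → store.
So mailer → … → store → mailer is a cycle.

Yes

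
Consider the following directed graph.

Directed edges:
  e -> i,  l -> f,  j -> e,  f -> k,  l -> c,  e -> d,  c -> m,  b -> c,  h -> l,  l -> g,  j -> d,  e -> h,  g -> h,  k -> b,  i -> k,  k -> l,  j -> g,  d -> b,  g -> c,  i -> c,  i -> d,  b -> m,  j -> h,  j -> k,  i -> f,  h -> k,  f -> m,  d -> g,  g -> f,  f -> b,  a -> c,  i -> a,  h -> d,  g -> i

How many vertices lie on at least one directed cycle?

7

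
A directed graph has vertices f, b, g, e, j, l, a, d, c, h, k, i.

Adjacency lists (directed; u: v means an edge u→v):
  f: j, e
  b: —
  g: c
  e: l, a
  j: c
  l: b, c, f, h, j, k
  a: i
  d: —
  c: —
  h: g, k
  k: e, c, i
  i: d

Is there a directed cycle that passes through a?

No

a lies on a cycle iff there is a path from a back to itself.
Exploring from a, it never reaches itself; equivalently, its strongly connected component is a singleton.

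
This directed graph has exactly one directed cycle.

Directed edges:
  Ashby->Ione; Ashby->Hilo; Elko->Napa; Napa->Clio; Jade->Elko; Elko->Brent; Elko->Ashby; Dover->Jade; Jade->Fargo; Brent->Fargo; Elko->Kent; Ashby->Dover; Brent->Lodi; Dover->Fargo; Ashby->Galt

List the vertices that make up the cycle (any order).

Elko, Jade, Ashby, Dover

DFS with gray/black marking from Elko:
Elko gray
  Napa gray
    Clio gray
    Clio black
  Napa black
  Ashby gray
    Ione gray
    Ione black
    Galt gray
    Galt black
    Hilo gray
    Hilo black
    Dover gray
      Fargo gray
      Fargo black
      Jade gray
        Jade→Elko: Elko is gray → back edge
Back edge closes the cycle Elko → Ashby → Dover → Jade → Elko; its vertices are {Elko, Jade, Ashby, Dover}.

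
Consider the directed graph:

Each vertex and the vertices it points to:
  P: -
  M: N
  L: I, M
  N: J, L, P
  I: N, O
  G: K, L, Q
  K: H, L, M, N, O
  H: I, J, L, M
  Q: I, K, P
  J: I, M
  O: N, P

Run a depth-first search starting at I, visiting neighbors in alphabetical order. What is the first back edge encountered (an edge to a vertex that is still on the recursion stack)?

J->I

DFS from I (visiting neighbors in alphabetical order); mark gray on enter, black on exit:
I gray
  N gray
    J gray
      J→I: I is gray → back edge
First back edge: J → I.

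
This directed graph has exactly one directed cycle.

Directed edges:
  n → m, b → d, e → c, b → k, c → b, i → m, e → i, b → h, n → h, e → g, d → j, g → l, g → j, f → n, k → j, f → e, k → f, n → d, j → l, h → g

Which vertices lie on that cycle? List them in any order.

b, c, e, f, k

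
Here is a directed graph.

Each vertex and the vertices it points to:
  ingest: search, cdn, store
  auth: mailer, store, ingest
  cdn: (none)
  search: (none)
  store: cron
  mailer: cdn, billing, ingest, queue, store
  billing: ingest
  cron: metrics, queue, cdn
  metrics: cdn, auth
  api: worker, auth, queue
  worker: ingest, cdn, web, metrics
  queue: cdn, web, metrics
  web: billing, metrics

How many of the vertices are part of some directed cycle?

A vertex is on a directed cycle iff it belongs to a strongly connected component of size ≥ 2 (or has a self-loop).
The vertices on cycles are {web, auth, cron, queue, store, ingest, mailer, billing, metrics} — 9 in total.

9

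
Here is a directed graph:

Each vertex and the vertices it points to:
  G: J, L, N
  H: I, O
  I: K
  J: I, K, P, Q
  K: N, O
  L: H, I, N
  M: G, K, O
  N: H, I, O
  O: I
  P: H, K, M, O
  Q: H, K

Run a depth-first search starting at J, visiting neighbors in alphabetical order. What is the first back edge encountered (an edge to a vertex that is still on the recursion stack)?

DFS from J (visiting neighbors in alphabetical order); mark gray on enter, black on exit:
J gray
  I gray
    K gray
      N gray
        H gray
          H→I: I is gray → back edge
First back edge: H → I.

H->I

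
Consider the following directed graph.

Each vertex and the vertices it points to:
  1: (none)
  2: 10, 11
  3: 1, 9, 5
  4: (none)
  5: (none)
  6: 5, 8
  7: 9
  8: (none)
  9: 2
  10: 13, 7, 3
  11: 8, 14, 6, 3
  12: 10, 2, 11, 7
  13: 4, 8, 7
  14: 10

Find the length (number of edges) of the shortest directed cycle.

For each vertex v, BFS finds the shortest path from v back to v.
The shortest such closed walk is 10 → 3 → 9 → 2 → 10, length 4.

4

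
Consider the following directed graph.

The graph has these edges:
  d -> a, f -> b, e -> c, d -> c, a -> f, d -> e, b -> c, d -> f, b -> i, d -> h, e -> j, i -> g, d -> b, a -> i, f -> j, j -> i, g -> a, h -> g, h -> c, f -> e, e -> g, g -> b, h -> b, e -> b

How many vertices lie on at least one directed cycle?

7

A vertex is on a directed cycle iff it belongs to a strongly connected component of size ≥ 2 (or has a self-loop).
The vertices on cycles are {a, b, e, f, g, i, j} — 7 in total.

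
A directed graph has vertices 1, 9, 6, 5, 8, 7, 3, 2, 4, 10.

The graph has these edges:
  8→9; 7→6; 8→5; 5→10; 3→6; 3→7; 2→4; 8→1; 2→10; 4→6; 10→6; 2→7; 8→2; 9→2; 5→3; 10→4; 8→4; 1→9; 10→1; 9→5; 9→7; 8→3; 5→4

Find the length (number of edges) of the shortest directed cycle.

4

For each vertex v, BFS finds the shortest path from v back to v.
The shortest such closed walk is 9 → 5 → 10 → 1 → 9, length 4.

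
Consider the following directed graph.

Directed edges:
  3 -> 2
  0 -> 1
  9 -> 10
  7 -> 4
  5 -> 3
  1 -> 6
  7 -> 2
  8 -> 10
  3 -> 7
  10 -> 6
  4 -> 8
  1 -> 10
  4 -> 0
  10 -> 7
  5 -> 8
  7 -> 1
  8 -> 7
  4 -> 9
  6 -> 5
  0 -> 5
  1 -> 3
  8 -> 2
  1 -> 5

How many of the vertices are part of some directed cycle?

A vertex is on a directed cycle iff it belongs to a strongly connected component of size ≥ 2 (or has a self-loop).
The vertices on cycles are {0, 1, 3, 4, 5, 6, 7, 8, 9, 10} — 10 in total.

10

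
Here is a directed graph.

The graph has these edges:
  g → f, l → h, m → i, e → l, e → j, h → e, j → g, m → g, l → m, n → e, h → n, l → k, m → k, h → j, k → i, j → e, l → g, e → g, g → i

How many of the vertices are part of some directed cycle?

5

A vertex is on a directed cycle iff it belongs to a strongly connected component of size ≥ 2 (or has a self-loop).
The vertices on cycles are {e, h, j, l, n} — 5 in total.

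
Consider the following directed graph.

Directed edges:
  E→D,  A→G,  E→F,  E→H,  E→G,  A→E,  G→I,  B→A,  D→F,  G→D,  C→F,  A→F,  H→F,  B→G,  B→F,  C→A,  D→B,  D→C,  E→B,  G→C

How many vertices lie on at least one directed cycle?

A vertex is on a directed cycle iff it belongs to a strongly connected component of size ≥ 2 (or has a self-loop).
The vertices on cycles are {A, B, C, D, E, G} — 6 in total.

6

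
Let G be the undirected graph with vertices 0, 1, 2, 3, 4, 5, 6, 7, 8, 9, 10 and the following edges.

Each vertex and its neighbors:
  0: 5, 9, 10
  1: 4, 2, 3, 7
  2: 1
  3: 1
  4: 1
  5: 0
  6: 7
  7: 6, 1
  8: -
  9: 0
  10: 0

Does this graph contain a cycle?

No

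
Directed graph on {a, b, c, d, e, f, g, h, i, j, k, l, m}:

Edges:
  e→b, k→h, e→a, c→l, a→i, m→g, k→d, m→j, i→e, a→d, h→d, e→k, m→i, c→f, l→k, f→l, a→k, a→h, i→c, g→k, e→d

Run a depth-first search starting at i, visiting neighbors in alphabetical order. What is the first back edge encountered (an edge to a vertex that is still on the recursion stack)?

DFS from i (visiting neighbors in alphabetical order); mark gray on enter, black on exit:
i gray
  c gray
    f gray
      l gray
        k gray
          d gray
          d black
          h gray
            h→d: d black — skip
          h black
        k black
      l black
    f black
    c→l: l black — skip
  c black
  e gray
    a gray
      a→d: d black — skip
      a→h: h black — skip
      a→i: i is gray → back edge
First back edge: a → i.

a→i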